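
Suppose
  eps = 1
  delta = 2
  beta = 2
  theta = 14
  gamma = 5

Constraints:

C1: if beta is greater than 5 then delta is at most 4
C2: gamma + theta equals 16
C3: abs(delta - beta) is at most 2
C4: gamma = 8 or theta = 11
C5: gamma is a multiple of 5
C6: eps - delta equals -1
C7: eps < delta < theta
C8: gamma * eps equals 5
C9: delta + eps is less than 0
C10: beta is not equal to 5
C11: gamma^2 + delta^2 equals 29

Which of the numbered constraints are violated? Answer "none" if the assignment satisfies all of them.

The assignment fails constraints 2, 4, 9.

C1: beta = 2, not > 5; antecedent false, conditional vacuously true — satisfied.
C2: gamma + theta = 5 + 14 = 19, not 16 — violated.
C3: abs(2 - 2) = 0; 0 ≤ 2 — satisfied.
C4: gamma = 5 ≠ 8 and theta = 14 ≠ 11; both disjuncts false — violated.
C5: 5 / 5 = 1, so 5 divides 5 — satisfied.
C6: eps - delta = 1 - 2 = -1 — satisfied.
C7: values 1 < 2 < 14 — satisfied.
C8: gamma * eps = 5 * 1 = 5 — satisfied.
C9: delta + eps = 2 + 1 = 3; 3 ≥ 0, bound 0 not met — violated.
C10: beta = 2, and 2 ≠ 5 — satisfied.
C11: gamma^2 + delta^2 = 5^2 + 2^2 = 25 + 4 = 29 — satisfied.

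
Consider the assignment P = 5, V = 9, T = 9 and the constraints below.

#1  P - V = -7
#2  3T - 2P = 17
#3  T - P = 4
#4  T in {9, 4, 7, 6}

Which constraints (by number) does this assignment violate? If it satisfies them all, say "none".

#1 P - V = 5 - 9 = -4, not -7 — does not hold.
#2 3T - 2P = 3(9) - 2(5) = 17 — holds.
#3 T - P = 9 - 5 = 4 — holds.
#4 T = 9 is in {9, 4, 7, 6} — holds.

Constraint 1 does not hold.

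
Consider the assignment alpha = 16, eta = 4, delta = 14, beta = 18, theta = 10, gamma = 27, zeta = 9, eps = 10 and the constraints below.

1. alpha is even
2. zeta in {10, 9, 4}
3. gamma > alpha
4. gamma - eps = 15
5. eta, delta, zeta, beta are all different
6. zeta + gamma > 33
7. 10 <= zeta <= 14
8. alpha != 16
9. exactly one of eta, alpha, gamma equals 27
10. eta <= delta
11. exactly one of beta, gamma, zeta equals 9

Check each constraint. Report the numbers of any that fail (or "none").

Constraints 4, 7, and 8 do not hold.

1. alpha = 16 is even — satisfied.
2. zeta = 9 is in {10, 9, 4} — satisfied.
3. gamma = 27, alpha = 16; 27 > 16 — satisfied.
4. gamma - eps = 27 - 10 = 17, not 15 — violated.
5. values 4, 14, 9, 18 are pairwise distinct — satisfied.
6. zeta + gamma = 9 + 27 = 36; 36 > 33 — satisfied.
7. zeta = 9 is outside [10, 14] — violated.
8. alpha = 16, but 16 is required to differ — violated.
9. eta=4, alpha=16, gamma=27; 1 of them equals 27 — satisfied.
10. eta = 4, delta = 14; 4 ≤ 14 — satisfied.
11. beta=18, gamma=27, zeta=9; 1 of them equals 9 — satisfied.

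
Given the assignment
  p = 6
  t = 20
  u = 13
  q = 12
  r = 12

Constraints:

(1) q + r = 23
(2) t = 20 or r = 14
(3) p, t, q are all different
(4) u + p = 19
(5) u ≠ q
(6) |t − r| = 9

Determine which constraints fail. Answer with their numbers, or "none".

(1) q + r = 12 + 12 = 24, not 23  FAIL
(2) t = 20 = 20 (first disjunct)  OK
(3) values 6, 20, 12 are pairwise distinct  OK
(4) u + p = 13 + 6 = 19  OK
(5) u = 13, q = 12; distinct  OK
(6) |20 − 12| = 8, not 9  FAIL

No — constraints 1 and 6 are not satisfied.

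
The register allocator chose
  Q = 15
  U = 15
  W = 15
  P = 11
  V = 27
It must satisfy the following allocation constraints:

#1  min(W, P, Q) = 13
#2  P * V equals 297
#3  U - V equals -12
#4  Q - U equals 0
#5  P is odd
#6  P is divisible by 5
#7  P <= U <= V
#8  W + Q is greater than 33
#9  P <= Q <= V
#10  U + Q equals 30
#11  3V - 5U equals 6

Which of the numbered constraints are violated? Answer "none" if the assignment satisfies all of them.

Constraints 1, 6, and 8 are violated.

#1 min(15, 11, 15) = 11, not 13 — does not hold.
#2 P * V = 11 * 27 = 297 — holds.
#3 U - V = 15 - 27 = -12 — holds.
#4 Q - U = 15 - 15 = 0 — holds.
#5 P = 11 is odd — holds.
#6 11 = 5*2 + 1, so 5 does not divide 11 — does not hold.
#7 values 11 <= 15 <= 27 — holds.
#8 W + Q = 15 + 15 = 30; 30 ≤ 33, bound 33 not met — does not hold.
#9 values 11 <= 15 <= 27 — holds.
#10 U + Q = 15 + 15 = 30 — holds.
#11 3V - 5U = 3(27) - 5(15) = 6 — holds.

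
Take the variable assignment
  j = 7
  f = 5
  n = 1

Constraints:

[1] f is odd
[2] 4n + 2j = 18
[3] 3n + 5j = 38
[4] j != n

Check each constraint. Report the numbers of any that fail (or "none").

[1] f = 5 is odd — OK.
[2] 4n + 2j = 4(1) + 2(7) = 18 — OK.
[3] 3n + 5j = 3(1) + 5(7) = 38 — OK.
[4] j = 7, n = 1; distinct — OK.

Yes — all constraints hold.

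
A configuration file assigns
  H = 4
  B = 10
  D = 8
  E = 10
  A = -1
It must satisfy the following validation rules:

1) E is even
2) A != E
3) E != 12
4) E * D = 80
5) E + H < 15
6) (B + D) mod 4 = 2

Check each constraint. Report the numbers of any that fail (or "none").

1) E = 10 is even  OK
2) A = -1, E = 10; distinct  OK
3) E = 10, and 10 ≠ 12  OK
4) E * D = 10 * 8 = 80  OK
5) E + H = 10 + 4 = 14; 14 < 15  OK
6) B + D = 18; 18 mod 4 = 2  OK

Yes — all constraints hold.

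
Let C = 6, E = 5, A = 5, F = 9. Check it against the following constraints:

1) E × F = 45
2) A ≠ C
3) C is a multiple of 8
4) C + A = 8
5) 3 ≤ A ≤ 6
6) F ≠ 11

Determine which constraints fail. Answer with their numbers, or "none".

1) E × F = 5 × 9 = 45  true
2) A = 5, C = 6; distinct  true
3) 6 = 8×0 + 6, so 8 does not divide 6  false
4) C + A = 6 + 5 = 11, not 8  false
5) A = 5 lies in [3, 6]  true
6) F = 9, and 9 ≠ 11  true

No — constraints 3, 4 are not satisfied.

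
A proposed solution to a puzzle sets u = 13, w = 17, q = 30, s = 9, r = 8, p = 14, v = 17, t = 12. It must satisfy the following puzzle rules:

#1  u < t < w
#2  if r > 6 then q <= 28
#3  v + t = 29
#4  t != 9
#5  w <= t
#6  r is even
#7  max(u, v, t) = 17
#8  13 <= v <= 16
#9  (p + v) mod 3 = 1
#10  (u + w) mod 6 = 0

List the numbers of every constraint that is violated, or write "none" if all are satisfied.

Violated: 1, 2, 5, and 8.

#1 values 13, 12, 17; u = 13 is not < t = 12 — fails.
#2 r = 8 > 6, so we need q ≤ 28; but q = 30 > 28 — fails.
#3 v + t = 17 + 12 = 29 — holds.
#4 t = 12, and 12 ≠ 9 — holds.
#5 w = 17, t = 12; 17 > 12 (want ≤) — fails.
#6 r = 8 is even — holds.
#7 max(13, 17, 12) = 17 — holds.
#8 v = 17 is outside [13, 16] — fails.
#9 p + v = 31; 31 mod 3 = 1 — holds.
#10 u + w = 30; 30 mod 6 = 0 — holds.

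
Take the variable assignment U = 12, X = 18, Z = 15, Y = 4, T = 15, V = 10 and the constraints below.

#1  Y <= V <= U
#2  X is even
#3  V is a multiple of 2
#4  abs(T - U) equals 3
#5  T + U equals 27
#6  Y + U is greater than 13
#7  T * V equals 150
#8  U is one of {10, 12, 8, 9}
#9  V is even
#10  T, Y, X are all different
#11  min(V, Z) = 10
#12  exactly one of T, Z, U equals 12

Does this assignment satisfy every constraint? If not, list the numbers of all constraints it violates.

#1 values 4 <= 10 <= 12  ✓
#2 X = 18 is even  ✓
#3 10 / 2 = 5, so 2 divides 10  ✓
#4 abs(15 - 12) = 3  ✓
#5 T + U = 15 + 12 = 27  ✓
#6 Y + U = 4 + 12 = 16; 16 > 13  ✓
#7 T * V = 15 * 10 = 150  ✓
#8 U = 12 is in {10, 12, 8, 9}  ✓
#9 V = 10 is even  ✓
#10 values 15, 4, 18 are pairwise distinct  ✓
#11 min(10, 15) = 10  ✓
#12 T=15, Z=15, U=12; 1 of them equals 12  ✓

None — every constraint holds.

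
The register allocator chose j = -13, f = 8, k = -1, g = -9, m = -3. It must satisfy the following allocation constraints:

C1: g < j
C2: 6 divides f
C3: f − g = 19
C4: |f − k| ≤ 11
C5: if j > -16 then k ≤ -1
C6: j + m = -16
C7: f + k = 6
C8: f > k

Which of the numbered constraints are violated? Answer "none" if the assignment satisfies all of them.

Violated: 1, 2, 3, and 7.

C1: g = -9, j = -13; -9 ≥ -13 (want <)  ✘
C2: 8 = 6×1 + 2, so 6 does not divide 8  ✘
C3: f − g = 8 − (-9) = 17, not 19  ✘
C4: |8 − (-1)| = 9; 9 ≤ 11  ✔
C5: j = -13 > -16, so we need k ≤ -1; k = -1 ≤ -1  ✔
C6: j + m = -13 + (-3) = -16  ✔
C7: f + k = 8 + (-1) = 7, not 6  ✘
C8: f = 8, k = -1; 8 > -1  ✔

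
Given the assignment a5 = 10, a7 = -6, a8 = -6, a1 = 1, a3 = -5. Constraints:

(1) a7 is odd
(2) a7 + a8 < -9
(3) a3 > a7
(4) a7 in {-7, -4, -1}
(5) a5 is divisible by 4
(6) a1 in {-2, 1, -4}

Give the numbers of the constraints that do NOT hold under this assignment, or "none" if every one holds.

(1) a7 = -6 is even — violated.
(2) a7 + a8 = -6 + (-6) = -12; -12 < -9 — satisfied.
(3) a3 = -5, a7 = -6; -5 > -6 — satisfied.
(4) a7 = -6 is not in {-7, -4, -1} — violated.
(5) 10 = 4*2 + 2, so 4 does not divide 10 — violated.
(6) a1 = 1 is in {-2, 1, -4} — satisfied.

The assignment fails constraints 1, 4, and 5.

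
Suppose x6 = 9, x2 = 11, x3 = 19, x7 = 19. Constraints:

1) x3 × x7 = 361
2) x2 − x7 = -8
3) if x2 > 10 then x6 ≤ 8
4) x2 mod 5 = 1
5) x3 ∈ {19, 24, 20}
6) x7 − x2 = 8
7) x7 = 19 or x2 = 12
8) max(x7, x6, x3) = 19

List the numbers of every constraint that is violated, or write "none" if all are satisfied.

1) x3 × x7 = 19 × 19 = 361  holds
2) x2 − x7 = 11 − 19 = -8  holds
3) x2 = 11 > 10, so we need x6 ≤ 8; but x6 = 9 > 8  fails
4) 11 mod 5 = 1  holds
5) x3 = 19 is in {19, 24, 20}  holds
6) x7 − x2 = 19 − 11 = 8  holds
7) x7 = 19 = 19 (first disjunct)  holds
8) max(19, 9, 19) = 19  holds

Constraint 3 does not hold.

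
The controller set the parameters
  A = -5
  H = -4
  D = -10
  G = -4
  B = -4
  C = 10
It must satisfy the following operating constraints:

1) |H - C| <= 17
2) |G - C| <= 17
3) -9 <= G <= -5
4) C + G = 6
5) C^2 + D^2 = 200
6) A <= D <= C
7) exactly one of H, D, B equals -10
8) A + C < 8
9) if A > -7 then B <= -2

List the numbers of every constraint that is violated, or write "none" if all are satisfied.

1) |-4 - 10| = 14; 14 ≤ 17  holds
2) |-4 - 10| = 14; 14 ≤ 17  holds
3) G = -4 is outside [-9, -5]  fails
4) C + G = 10 + (-4) = 6  holds
5) C^2 + D^2 = 10^2 + (-10)^2 = 100 + 100 = 200  holds
6) values -5, -10, 10; A = -5 is not <= D = -10  fails
7) H=-4, D=-10, B=-4; 1 of them equals -10  holds
8) A + C = -5 + 10 = 5; 5 < 8  holds
9) A = -5 > -7, so we need B ≤ -2; B = -4 ≤ -2  holds

Violated: 3, 6.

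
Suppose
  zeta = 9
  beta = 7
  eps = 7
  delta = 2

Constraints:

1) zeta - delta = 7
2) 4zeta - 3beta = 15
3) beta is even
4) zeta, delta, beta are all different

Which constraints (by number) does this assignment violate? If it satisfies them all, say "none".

1) zeta - delta = 9 - 2 = 7  OK
2) 4zeta - 3beta = 4(9) - 3(7) = 15  OK
3) beta = 7 is odd  FAIL
4) values 9, 2, 7 are pairwise distinct  OK

Violated: 3.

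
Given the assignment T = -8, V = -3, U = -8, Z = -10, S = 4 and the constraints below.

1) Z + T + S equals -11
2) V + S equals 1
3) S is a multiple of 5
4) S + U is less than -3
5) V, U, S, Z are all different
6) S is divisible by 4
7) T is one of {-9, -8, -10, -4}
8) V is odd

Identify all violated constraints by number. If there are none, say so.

Violated: 1 and 3.

1) Z + T + S = -10 + (-8) + 4 = -14, not -11 — does not hold.
2) V + S = -3 + 4 = 1 — holds.
3) 4 = 5*0 + 4, so 5 does not divide 4 — does not hold.
4) S + U = 4 + (-8) = -4; -4 < -3 — holds.
5) values -3, -8, 4, -10 are pairwise distinct — holds.
6) 4 / 4 = 1, so 4 divides 4 — holds.
7) T = -8 is in {-9, -8, -10, -4} — holds.
8) V = -3 is odd — holds.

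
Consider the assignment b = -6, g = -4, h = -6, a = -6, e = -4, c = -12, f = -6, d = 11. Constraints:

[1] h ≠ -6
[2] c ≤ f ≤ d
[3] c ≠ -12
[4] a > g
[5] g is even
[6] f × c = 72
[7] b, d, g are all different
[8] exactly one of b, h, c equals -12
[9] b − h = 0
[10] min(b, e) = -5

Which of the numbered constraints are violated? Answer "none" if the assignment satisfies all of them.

Constraints 1, 3, 4, 10 do not hold.

[1] h = -6, but -6 is required to differ — does not hold.
[2] values -12 ≤ -6 ≤ 11 — holds.
[3] c = -12, but -12 is required to differ — does not hold.
[4] a = -6, g = -4; -6 ≤ -4 (want >) — does not hold.
[5] g = -4 is even — holds.
[6] f × c = -6 × (-12) = 72 — holds.
[7] values -6, 11, -4 are pairwise distinct — holds.
[8] b=-6, h=-6, c=-12; 1 of them equals -12 — holds.
[9] b − h = -6 − (-6) = 0 — holds.
[10] min(-6, -4) = -6, not -5 — does not hold.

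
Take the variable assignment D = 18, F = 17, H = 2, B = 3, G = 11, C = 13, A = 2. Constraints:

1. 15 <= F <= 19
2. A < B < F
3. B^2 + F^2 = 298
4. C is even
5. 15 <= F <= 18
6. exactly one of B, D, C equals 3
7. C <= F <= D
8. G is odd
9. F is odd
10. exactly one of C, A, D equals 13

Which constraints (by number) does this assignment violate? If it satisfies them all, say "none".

No — constraint 4 is not satisfied.

1. F = 17 lies in [15, 19] — satisfied.
2. values 2 < 3 < 17 — satisfied.
3. B^2 + F^2 = 3^2 + 17^2 = 9 + 289 = 298 — satisfied.
4. C = 13 is odd — violated.
5. F = 17 lies in [15, 18] — satisfied.
6. B=3, D=18, C=13; 1 of them equals 3 — satisfied.
7. values 13 <= 17 <= 18 — satisfied.
8. G = 11 is odd — satisfied.
9. F = 17 is odd — satisfied.
10. C=13, A=2, D=18; 1 of them equals 13 — satisfied.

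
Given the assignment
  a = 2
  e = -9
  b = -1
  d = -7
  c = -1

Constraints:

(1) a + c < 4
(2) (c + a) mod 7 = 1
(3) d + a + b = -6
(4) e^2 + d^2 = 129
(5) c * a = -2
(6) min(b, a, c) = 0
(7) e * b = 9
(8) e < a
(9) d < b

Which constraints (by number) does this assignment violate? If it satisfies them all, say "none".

(1) a + c = 2 + (-1) = 1; 1 < 4  OK
(2) c + a = 1; 1 mod 7 = 1  OK
(3) d + a + b = -7 + 2 + (-1) = -6  OK
(4) e^2 + d^2 = (-9)^2 + (-7)^2 = 81 + 49 = 130, not 129  FAIL
(5) c * a = -1 * 2 = -2  OK
(6) min(-1, 2, -1) = -1, not 0  FAIL
(7) e * b = -9 * (-1) = 9  OK
(8) e = -9, a = 2; -9 < 2  OK
(9) d = -7, b = -1; -7 < -1  OK

Constraints 4 and 6 do not hold.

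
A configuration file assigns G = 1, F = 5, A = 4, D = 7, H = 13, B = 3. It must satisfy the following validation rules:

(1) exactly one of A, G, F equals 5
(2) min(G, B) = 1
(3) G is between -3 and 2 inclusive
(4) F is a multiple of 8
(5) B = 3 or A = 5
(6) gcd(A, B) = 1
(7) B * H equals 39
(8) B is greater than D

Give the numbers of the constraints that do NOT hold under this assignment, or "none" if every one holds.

(1) A=4, G=1, F=5; 1 of them equals 5 — OK.
(2) min(1, 3) = 1 — OK.
(3) G = 1 lies in [-3, 2] — OK.
(4) 5 = 8*0 + 5, so 8 does not divide 5 — violated.
(5) B = 3 = 3 (first disjunct) — OK.
(6) gcd(4, 3) = 1 — OK.
(7) B * H = 3 * 13 = 39 — OK.
(8) B = 3, D = 7; 3 ≤ 7 (want >) — violated.

Violated: 4, 8.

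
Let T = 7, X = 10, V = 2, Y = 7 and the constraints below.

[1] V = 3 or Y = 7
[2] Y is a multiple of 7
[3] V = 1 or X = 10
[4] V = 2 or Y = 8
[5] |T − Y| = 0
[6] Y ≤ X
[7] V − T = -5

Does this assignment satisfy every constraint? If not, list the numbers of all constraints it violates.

[1] V = 2 ≠ 3, but Y = 7 = 7 (second disjunct) — holds.
[2] 7 / 7 = 1, so 7 divides 7 — holds.
[3] V = 2 ≠ 1, but X = 10 = 10 (second disjunct) — holds.
[4] V = 2 = 2 (first disjunct) — holds.
[5] |7 − 7| = 0 — holds.
[6] Y = 7, X = 10; 7 ≤ 10 — holds.
[7] V − T = 2 − 7 = -5 — holds.

No violations.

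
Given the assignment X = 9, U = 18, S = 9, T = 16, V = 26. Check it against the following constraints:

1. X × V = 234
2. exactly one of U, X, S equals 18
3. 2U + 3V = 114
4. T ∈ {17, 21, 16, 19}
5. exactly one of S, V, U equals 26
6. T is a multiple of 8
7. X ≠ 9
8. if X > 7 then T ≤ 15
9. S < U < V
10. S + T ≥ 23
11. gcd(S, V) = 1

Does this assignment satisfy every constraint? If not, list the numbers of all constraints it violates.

1. X × V = 9 × 26 = 234 — OK.
2. U=18, X=9, S=9; 1 of them equals 18 — OK.
3. 2U + 3V = 2(18) + 3(26) = 114 — OK.
4. T = 16 is in {17, 21, 16, 19} — OK.
5. S=9, V=26, U=18; 1 of them equals 26 — OK.
6. 16 / 8 = 2, so 8 divides 16 — OK.
7. X = 9, but 9 is required to differ — violated.
8. X = 9 > 7, so we need T ≤ 15; but T = 16 > 15 — violated.
9. values 9 < 18 < 26 — OK.
10. S + T = 9 + 16 = 25; 25 ≥ 23 — OK.
11. gcd(9, 26) = 1 — OK.

The assignment fails constraints 7, 8.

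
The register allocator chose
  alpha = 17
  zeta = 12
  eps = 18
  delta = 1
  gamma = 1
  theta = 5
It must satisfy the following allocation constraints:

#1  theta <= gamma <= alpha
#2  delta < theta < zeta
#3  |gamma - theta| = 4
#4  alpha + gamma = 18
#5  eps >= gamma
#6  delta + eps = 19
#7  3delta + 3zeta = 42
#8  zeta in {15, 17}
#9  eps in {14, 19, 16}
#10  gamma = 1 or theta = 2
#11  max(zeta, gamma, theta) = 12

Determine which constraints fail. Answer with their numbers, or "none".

#1 values 5, 1, 17; theta = 5 is not <= gamma = 1  ✘
#2 values 1 < 5 < 12  ✔
#3 |1 - 5| = 4  ✔
#4 alpha + gamma = 17 + 1 = 18  ✔
#5 eps = 18, gamma = 1; 18 ≥ 1  ✔
#6 delta + eps = 1 + 18 = 19  ✔
#7 3delta + 3zeta = 3(1) + 3(12) = 39, not 42  ✘
#8 zeta = 12 is not in {15, 17}  ✘
#9 eps = 18 is not in {14, 19, 16}  ✘
#10 gamma = 1 = 1 (first disjunct)  ✔
#11 max(12, 1, 5) = 12  ✔

Constraints 1, 7, 8, and 9 are violated.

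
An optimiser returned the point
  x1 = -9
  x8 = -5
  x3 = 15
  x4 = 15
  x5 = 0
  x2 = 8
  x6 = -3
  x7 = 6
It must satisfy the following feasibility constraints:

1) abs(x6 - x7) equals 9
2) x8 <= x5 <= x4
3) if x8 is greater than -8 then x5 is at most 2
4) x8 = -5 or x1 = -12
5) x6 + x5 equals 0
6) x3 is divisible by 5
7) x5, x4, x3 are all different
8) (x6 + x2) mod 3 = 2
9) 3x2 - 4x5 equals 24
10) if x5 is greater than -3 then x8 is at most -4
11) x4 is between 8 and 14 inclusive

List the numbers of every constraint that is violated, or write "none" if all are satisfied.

The assignment fails constraints 5, 7, 11.

1) abs(-3 - 6) = 9 — holds.
2) values -5 <= 0 <= 15 — holds.
3) x8 = -5 > -8, so we need x5 ≤ 2; x5 = 0 ≤ 2 — holds.
4) x8 = -5 = -5 (first disjunct) — holds.
5) x6 + x5 = -3 + 0 = -3, not 0 — does not hold.
6) 15 / 5 = 3, so 5 divides 15 — holds.
7) x4 = x3 = 15, not all different — does not hold.
8) x6 + x2 = 5; 5 mod 3 = 2 — holds.
9) 3x2 - 4x5 = 3(8) - 4(0) = 24 — holds.
10) x5 = 0 > -3, so we need x8 ≤ -4; x8 = -5 ≤ -4 — holds.
11) x4 = 15 is outside [8, 14] — does not hold.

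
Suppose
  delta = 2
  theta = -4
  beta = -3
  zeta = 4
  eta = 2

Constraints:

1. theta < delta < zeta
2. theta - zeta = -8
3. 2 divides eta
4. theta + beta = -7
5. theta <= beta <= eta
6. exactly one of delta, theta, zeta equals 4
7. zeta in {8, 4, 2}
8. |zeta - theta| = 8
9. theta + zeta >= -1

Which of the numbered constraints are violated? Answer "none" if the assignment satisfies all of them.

Yes — all constraints hold.

1. values -4 < 2 < 4  true
2. theta - zeta = -4 - 4 = -8  true
3. 2 / 2 = 1, so 2 divides 2  true
4. theta + beta = -4 + (-3) = -7  true
5. values -4 <= -3 <= 2  true
6. delta=2, theta=-4, zeta=4; 1 of them equals 4  true
7. zeta = 4 is in {8, 4, 2}  true
8. |4 - (-4)| = 8  true
9. theta + zeta = -4 + 4 = 0; 0 ≥ -1  true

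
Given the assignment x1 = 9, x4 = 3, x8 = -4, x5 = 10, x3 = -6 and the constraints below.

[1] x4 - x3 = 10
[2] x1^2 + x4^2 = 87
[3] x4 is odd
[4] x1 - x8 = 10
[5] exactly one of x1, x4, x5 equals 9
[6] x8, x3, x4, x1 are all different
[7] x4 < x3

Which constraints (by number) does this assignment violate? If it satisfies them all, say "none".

[1] x4 - x3 = 3 - (-6) = 9, not 10 — violated.
[2] x1^2 + x4^2 = 9^2 + 3^2 = 81 + 9 = 90, not 87 — violated.
[3] x4 = 3 is odd — satisfied.
[4] x1 - x8 = 9 - (-4) = 13, not 10 — violated.
[5] x1=9, x4=3, x5=10; 1 of them equals 9 — satisfied.
[6] values -4, -6, 3, 9 are pairwise distinct — satisfied.
[7] x4 = 3, x3 = -6; 3 ≥ -6 (want <) — violated.

Constraints 1, 2, 4, and 7 do not hold.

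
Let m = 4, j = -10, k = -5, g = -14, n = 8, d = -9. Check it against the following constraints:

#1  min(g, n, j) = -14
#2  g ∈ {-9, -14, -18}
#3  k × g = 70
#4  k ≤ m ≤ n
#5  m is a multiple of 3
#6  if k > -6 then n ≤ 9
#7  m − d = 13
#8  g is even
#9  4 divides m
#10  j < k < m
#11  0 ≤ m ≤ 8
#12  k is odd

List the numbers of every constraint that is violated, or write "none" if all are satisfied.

#1 min(-14, 8, -10) = -14  ✓
#2 g = -14 is in {-9, -14, -18}  ✓
#3 k × g = -5 × (-14) = 70  ✓
#4 values -5 ≤ 4 ≤ 8  ✓
#5 4 = 3×1 + 1, so 3 does not divide 4  ✗
#6 k = -5 > -6, so we need n ≤ 9; n = 8 ≤ 9  ✓
#7 m − d = 4 − (-9) = 13  ✓
#8 g = -14 is even  ✓
#9 4 / 4 = 1, so 4 divides 4  ✓
#10 values -10 < -5 < 4  ✓
#11 m = 4 lies in [0, 8]  ✓
#12 k = -5 is odd  ✓

Violated: 5.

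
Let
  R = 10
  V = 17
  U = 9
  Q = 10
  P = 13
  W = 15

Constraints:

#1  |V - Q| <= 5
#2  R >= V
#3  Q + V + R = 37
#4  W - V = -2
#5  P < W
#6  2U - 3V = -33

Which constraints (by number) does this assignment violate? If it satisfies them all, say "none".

No — constraints 1, 2 are not satisfied.

#1 |17 - 10| = 7; 7 > 5, exceeds bound 5 — violated.
#2 R = 10, V = 17; 10 < 17 (want ≥) — violated.
#3 Q + V + R = 10 + 17 + 10 = 37 — OK.
#4 W - V = 15 - 17 = -2 — OK.
#5 P = 13, W = 15; 13 < 15 — OK.
#6 2U - 3V = 2(9) - 3(17) = -33 — OK.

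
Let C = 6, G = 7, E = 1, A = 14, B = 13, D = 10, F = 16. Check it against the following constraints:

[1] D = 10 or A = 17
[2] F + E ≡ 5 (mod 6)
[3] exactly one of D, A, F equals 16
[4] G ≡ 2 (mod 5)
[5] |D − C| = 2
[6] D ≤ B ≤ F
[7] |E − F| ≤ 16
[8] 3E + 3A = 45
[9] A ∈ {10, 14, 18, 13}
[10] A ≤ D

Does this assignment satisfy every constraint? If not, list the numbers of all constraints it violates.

No — constraints 5 and 10 are not satisfied.

[1] D = 10 = 10 (first disjunct)  yes
[2] F + E = 17; 17 mod 6 = 5  yes
[3] D=10, A=14, F=16; 1 of them equals 16  yes
[4] 7 mod 5 = 2  yes
[5] |10 − 6| = 4, not 2  no
[6] values 10 ≤ 13 ≤ 16  yes
[7] |1 − 16| = 15; 15 ≤ 16  yes
[8] 3E + 3A = 3(1) + 3(14) = 45  yes
[9] A = 14 is in {10, 14, 18, 13}  yes
[10] A = 14, D = 10; 14 > 10 (want ≤)  no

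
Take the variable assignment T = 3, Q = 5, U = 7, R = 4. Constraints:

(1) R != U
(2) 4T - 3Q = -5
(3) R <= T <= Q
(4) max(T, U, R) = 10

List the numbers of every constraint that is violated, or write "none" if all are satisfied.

(1) R = 4, U = 7; distinct  true
(2) 4T - 3Q = 4(3) - 3(5) = -3, not -5  false
(3) values 4, 3, 5; R = 4 is not <= T = 3  false
(4) max(3, 7, 4) = 7, not 10  false

The assignment fails constraints 2, 3, and 4.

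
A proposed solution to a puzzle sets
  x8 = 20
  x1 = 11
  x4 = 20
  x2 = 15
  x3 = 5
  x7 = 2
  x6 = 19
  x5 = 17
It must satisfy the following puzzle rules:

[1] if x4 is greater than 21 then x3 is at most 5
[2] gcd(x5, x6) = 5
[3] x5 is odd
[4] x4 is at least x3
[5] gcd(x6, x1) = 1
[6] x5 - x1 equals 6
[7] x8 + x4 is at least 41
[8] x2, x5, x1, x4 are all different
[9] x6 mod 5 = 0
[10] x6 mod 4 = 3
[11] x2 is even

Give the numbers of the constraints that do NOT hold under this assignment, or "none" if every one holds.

Constraints 2, 7, 9, and 11 do not hold.

[1] x4 = 20, not > 21; antecedent false, conditional vacuously true — holds.
[2] gcd(17, 19) = 1, not 5 — does not hold.
[3] x5 = 17 is odd — holds.
[4] x4 = 20, x3 = 5; 20 ≥ 5 — holds.
[5] gcd(19, 11) = 1 — holds.
[6] x5 - x1 = 17 - 11 = 6 — holds.
[7] x8 + x4 = 20 + 20 = 40; 40 < 41, bound 41 not met — does not hold.
[8] values 15, 17, 11, 20 are pairwise distinct — holds.
[9] 19 mod 5 = 4, not 0 — does not hold.
[10] 19 mod 4 = 3 — holds.
[11] x2 = 15 is odd — does not hold.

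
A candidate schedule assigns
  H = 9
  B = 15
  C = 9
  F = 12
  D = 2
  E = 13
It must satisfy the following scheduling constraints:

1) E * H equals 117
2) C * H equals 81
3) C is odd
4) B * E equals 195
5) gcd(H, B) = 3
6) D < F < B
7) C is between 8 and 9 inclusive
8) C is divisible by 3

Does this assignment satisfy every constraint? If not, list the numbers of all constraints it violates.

1) E * H = 13 * 9 = 117 — OK.
2) C * H = 9 * 9 = 81 — OK.
3) C = 9 is odd — OK.
4) B * E = 15 * 13 = 195 — OK.
5) gcd(9, 15) = 3 — OK.
6) values 2 < 12 < 15 — OK.
7) C = 9 lies in [8, 9] — OK.
8) 9 / 3 = 3, so 3 divides 9 — OK.

Yes — all constraints hold.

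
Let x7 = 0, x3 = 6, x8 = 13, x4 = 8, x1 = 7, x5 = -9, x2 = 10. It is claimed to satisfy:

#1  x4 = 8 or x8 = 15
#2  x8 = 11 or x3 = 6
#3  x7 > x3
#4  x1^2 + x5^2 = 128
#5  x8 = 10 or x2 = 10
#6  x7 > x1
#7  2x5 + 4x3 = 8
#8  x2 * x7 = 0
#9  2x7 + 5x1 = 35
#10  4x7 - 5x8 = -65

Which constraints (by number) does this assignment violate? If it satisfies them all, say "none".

The assignment fails constraints 3, 4, 6, 7.

#1 x4 = 8 = 8 (first disjunct)  ✓
#2 x8 = 13 ≠ 11, but x3 = 6 = 6 (second disjunct)  ✓
#3 x7 = 0, x3 = 6; 0 ≤ 6 (want >)  ✗
#4 x1^2 + x5^2 = 7^2 + (-9)^2 = 49 + 81 = 130, not 128  ✗
#5 x8 = 13 ≠ 10, but x2 = 10 = 10 (second disjunct)  ✓
#6 x7 = 0, x1 = 7; 0 ≤ 7 (want >)  ✗
#7 2x5 + 4x3 = 2(-9) + 4(6) = 6, not 8  ✗
#8 x2 * x7 = 10 * 0 = 0  ✓
#9 2x7 + 5x1 = 2(0) + 5(7) = 35  ✓
#10 4x7 - 5x8 = 4(0) - 5(13) = -65  ✓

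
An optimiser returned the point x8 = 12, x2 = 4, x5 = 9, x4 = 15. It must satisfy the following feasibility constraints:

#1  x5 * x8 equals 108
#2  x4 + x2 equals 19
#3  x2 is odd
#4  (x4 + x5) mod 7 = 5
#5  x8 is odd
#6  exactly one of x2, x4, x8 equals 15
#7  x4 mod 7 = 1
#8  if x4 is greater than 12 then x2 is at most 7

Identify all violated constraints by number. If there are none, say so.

The assignment fails constraints 3, 4, 5.

#1 x5 * x8 = 9 * 12 = 108  true
#2 x4 + x2 = 15 + 4 = 19  true
#3 x2 = 4 is even  false
#4 x4 + x5 = 24; 24 mod 7 = 3, not 5  false
#5 x8 = 12 is even  false
#6 x2=4, x4=15, x8=12; 1 of them equals 15  true
#7 15 mod 7 = 1  true
#8 x4 = 15 > 12, so we need x2 ≤ 7; x2 = 4 ≤ 7  true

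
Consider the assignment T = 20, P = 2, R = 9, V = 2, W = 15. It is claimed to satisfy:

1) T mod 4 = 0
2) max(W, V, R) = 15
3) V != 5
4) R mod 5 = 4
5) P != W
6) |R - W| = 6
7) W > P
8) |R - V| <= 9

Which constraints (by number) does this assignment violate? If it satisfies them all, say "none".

1) 20 mod 4 = 0 — holds.
2) max(15, 2, 9) = 15 — holds.
3) V = 2, and 2 ≠ 5 — holds.
4) 9 mod 5 = 4 — holds.
5) P = 2, W = 15; distinct — holds.
6) |9 - 15| = 6 — holds.
7) W = 15, P = 2; 15 > 2 — holds.
8) |9 - 2| = 7; 7 ≤ 9 — holds.

The assignment satisfies every constraint.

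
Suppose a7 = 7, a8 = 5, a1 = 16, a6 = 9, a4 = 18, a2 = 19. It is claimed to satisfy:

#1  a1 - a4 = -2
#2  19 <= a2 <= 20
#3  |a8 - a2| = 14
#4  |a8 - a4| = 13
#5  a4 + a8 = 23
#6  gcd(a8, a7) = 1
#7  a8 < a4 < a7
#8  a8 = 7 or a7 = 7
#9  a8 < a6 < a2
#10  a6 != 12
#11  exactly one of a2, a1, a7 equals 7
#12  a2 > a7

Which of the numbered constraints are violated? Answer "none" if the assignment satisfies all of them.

#1 a1 - a4 = 16 - 18 = -2 — holds.
#2 a2 = 19 lies in [19, 20] — holds.
#3 |5 - 19| = 14 — holds.
#4 |5 - 18| = 13 — holds.
#5 a4 + a8 = 18 + 5 = 23 — holds.
#6 gcd(5, 7) = 1 — holds.
#7 values 5, 18, 7; a4 = 18 is not < a7 = 7 — does not hold.
#8 a8 = 5 ≠ 7, but a7 = 7 = 7 (second disjunct) — holds.
#9 values 5 < 9 < 19 — holds.
#10 a6 = 9, and 9 ≠ 12 — holds.
#11 a2=19, a1=16, a7=7; 1 of them equals 7 — holds.
#12 a2 = 19, a7 = 7; 19 > 7 — holds.

Constraint 7 does not hold.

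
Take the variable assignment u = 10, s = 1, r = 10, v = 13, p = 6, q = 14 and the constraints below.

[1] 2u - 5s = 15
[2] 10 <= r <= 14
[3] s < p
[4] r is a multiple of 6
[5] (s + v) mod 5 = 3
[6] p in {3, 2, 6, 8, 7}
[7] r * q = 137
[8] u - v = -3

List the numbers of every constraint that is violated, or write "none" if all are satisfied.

Constraints 4, 5, and 7 are violated.

[1] 2u - 5s = 2(10) - 5(1) = 15  ✔
[2] r = 10 lies in [10, 14]  ✔
[3] s = 1, p = 6; 1 < 6  ✔
[4] 10 = 6*1 + 4, so 6 does not divide 10  ✘
[5] s + v = 14; 14 mod 5 = 4, not 3  ✘
[6] p = 6 is in {3, 2, 6, 8, 7}  ✔
[7] r * q = 10 * 14 = 140, not 137  ✘
[8] u - v = 10 - 13 = -3  ✔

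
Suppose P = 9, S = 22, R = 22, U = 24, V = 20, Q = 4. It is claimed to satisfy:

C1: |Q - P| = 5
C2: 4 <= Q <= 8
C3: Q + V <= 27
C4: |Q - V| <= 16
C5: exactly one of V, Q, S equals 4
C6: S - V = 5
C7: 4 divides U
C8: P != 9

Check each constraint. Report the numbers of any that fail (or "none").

C1: |4 - 9| = 5 — holds.
C2: Q = 4 lies in [4, 8] — holds.
C3: Q + V = 4 + 20 = 24; 24 ≤ 27 — holds.
C4: |4 - 20| = 16; 16 ≤ 16 — holds.
C5: V=20, Q=4, S=22; 1 of them equals 4 — holds.
C6: S - V = 22 - 20 = 2, not 5 — fails.
C7: 24 / 4 = 6, so 4 divides 24 — holds.
C8: P = 9, but 9 is required to differ — fails.

The assignment fails constraints 6, 8.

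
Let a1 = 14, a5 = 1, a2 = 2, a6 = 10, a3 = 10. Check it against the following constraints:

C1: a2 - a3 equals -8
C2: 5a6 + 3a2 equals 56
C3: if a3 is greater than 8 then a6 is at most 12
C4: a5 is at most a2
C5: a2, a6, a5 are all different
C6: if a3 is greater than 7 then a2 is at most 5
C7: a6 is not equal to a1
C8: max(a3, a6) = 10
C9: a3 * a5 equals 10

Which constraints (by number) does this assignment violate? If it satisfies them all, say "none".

C1: a2 - a3 = 2 - 10 = -8  ✓
C2: 5a6 + 3a2 = 5(10) + 3(2) = 56  ✓
C3: a3 = 10 > 8, so we need a6 ≤ 12; a6 = 10 ≤ 12  ✓
C4: a5 = 1, a2 = 2; 1 ≤ 2  ✓
C5: values 2, 10, 1 are pairwise distinct  ✓
C6: a3 = 10 > 7, so we need a2 ≤ 5; a2 = 2 ≤ 5  ✓
C7: a6 = 10, a1 = 14; distinct  ✓
C8: max(10, 10) = 10  ✓
C9: a3 * a5 = 10 * 1 = 10  ✓

No violations.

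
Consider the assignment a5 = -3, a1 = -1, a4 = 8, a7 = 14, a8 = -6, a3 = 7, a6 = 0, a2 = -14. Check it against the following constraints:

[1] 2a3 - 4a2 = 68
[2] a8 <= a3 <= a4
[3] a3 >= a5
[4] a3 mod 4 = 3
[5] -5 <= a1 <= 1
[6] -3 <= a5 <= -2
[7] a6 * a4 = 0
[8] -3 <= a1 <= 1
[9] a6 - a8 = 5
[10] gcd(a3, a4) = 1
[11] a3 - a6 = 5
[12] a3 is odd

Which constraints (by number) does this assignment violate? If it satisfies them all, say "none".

[1] 2a3 - 4a2 = 2(7) - 4(-14) = 70, not 68 — fails.
[2] values -6 <= 7 <= 8 — holds.
[3] a3 = 7, a5 = -3; 7 ≥ -3 — holds.
[4] 7 mod 4 = 3 — holds.
[5] a1 = -1 lies in [-5, 1] — holds.
[6] a5 = -3 lies in [-3, -2] — holds.
[7] a6 * a4 = 0 * 8 = 0 — holds.
[8] a1 = -1 lies in [-3, 1] — holds.
[9] a6 - a8 = 0 - (-6) = 6, not 5 — fails.
[10] gcd(7, 8) = 1 — holds.
[11] a3 - a6 = 7 - 0 = 7, not 5 — fails.
[12] a3 = 7 is odd — holds.

Violated: 1, 9, and 11.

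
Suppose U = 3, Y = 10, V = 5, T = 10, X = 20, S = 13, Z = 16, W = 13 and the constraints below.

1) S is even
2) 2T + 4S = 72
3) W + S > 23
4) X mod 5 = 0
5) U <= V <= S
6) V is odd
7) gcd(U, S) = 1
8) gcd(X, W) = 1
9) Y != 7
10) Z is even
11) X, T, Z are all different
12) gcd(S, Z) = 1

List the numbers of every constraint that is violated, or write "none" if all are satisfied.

Violated: 1.

1) S = 13 is odd — fails.
2) 2T + 4S = 2(10) + 4(13) = 72 — holds.
3) W + S = 13 + 13 = 26; 26 > 23 — holds.
4) 20 mod 5 = 0 — holds.
5) values 3 <= 5 <= 13 — holds.
6) V = 5 is odd — holds.
7) gcd(3, 13) = 1 — holds.
8) gcd(20, 13) = 1 — holds.
9) Y = 10, and 10 ≠ 7 — holds.
10) Z = 16 is even — holds.
11) values 20, 10, 16 are pairwise distinct — holds.
12) gcd(13, 16) = 1 — holds.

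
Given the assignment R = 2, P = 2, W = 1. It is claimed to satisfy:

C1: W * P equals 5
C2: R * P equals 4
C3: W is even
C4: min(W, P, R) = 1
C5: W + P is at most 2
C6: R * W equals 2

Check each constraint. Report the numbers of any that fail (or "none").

The assignment fails constraints 1, 3, 5.

C1: W * P = 1 * 2 = 2, not 5 — violated.
C2: R * P = 2 * 2 = 4 — satisfied.
C3: W = 1 is odd — violated.
C4: min(1, 2, 2) = 1 — satisfied.
C5: W + P = 1 + 2 = 3; 3 > 2, bound 2 not met — violated.
C6: R * W = 2 * 1 = 2 — satisfied.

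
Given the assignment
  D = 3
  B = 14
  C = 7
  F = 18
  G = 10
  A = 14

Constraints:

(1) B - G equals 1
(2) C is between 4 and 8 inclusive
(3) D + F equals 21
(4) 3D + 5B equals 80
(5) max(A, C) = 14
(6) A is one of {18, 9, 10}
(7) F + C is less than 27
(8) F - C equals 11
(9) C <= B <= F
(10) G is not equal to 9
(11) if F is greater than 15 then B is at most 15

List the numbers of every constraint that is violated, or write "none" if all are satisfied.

(1) B - G = 14 - 10 = 4, not 1 — violated.
(2) C = 7 lies in [4, 8] — satisfied.
(3) D + F = 3 + 18 = 21 — satisfied.
(4) 3D + 5B = 3(3) + 5(14) = 79, not 80 — violated.
(5) max(14, 7) = 14 — satisfied.
(6) A = 14 is not in {18, 9, 10} — violated.
(7) F + C = 18 + 7 = 25; 25 < 27 — satisfied.
(8) F - C = 18 - 7 = 11 — satisfied.
(9) values 7 <= 14 <= 18 — satisfied.
(10) G = 10, and 10 ≠ 9 — satisfied.
(11) F = 18 > 15, so we need B ≤ 15; B = 14 ≤ 15 — satisfied.

Constraints 1, 4, and 6 are violated.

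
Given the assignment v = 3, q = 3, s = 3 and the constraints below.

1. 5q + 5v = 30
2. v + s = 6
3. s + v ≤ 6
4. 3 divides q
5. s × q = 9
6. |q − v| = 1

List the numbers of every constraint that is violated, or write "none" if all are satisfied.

1. 5q + 5v = 5(3) + 5(3) = 30 — holds.
2. v + s = 3 + 3 = 6 — holds.
3. s + v = 3 + 3 = 6; 6 ≤ 6 — holds.
4. 3 / 3 = 1, so 3 divides 3 — holds.
5. s × q = 3 × 3 = 9 — holds.
6. |3 − 3| = 0, not 1 — does not hold.

Violated: 6.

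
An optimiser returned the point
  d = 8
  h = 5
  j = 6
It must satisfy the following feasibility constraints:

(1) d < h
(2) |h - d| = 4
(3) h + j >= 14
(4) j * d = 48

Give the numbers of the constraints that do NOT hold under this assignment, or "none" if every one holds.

(1) d = 8, h = 5; 8 ≥ 5 (want <)  ✗
(2) |5 - 8| = 3, not 4  ✗
(3) h + j = 5 + 6 = 11; 11 < 14, bound 14 not met  ✗
(4) j * d = 6 * 8 = 48  ✓

Constraints 1, 2, and 3 are violated.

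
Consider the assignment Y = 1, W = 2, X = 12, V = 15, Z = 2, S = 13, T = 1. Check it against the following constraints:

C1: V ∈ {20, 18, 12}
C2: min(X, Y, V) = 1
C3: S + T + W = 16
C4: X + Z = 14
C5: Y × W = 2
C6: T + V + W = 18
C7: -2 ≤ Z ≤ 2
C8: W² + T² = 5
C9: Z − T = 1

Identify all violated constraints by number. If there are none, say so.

C1: V = 15 is not in {20, 18, 12} — violated.
C2: min(12, 1, 15) = 1 — satisfied.
C3: S + T + W = 13 + 1 + 2 = 16 — satisfied.
C4: X + Z = 12 + 2 = 14 — satisfied.
C5: Y × W = 1 × 2 = 2 — satisfied.
C6: T + V + W = 1 + 15 + 2 = 18 — satisfied.
C7: Z = 2 lies in [-2, 2] — satisfied.
C8: W² + T² = 2² + 1² = 4 + 1 = 5 — satisfied.
C9: Z − T = 2 − 1 = 1 — satisfied.

The assignment fails constraint 1.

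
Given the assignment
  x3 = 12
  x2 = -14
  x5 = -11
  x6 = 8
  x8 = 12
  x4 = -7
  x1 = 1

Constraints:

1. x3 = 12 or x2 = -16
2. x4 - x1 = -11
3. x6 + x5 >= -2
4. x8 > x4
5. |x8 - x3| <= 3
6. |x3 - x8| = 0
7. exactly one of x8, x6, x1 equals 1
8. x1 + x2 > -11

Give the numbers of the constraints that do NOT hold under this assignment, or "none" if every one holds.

1. x3 = 12 = 12 (first disjunct)  ✓
2. x4 - x1 = -7 - 1 = -8, not -11  ✗
3. x6 + x5 = 8 + (-11) = -3; -3 < -2, bound -2 not met  ✗
4. x8 = 12, x4 = -7; 12 > -7  ✓
5. |12 - 12| = 0; 0 ≤ 3  ✓
6. |12 - 12| = 0  ✓
7. x8=12, x6=8, x1=1; 1 of them equals 1  ✓
8. x1 + x2 = 1 + (-14) = -13; -13 ≤ -11, bound -11 not met  ✗

Constraints 2, 3, and 8 are violated.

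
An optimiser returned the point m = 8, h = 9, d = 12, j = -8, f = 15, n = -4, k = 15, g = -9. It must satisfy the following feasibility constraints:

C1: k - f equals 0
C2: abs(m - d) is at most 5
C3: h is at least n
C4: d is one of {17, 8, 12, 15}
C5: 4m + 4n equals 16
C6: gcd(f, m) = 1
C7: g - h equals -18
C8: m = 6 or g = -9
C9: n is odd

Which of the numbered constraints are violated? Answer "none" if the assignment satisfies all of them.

C1: k - f = 15 - 15 = 0 — holds.
C2: abs(8 - 12) = 4; 4 ≤ 5 — holds.
C3: h = 9, n = -4; 9 ≥ -4 — holds.
C4: d = 12 is in {17, 8, 12, 15} — holds.
C5: 4m + 4n = 4(8) + 4(-4) = 16 — holds.
C6: gcd(15, 8) = 1 — holds.
C7: g - h = -9 - 9 = -18 — holds.
C8: m = 8 ≠ 6, but g = -9 = -9 (second disjunct) — holds.
C9: n = -4 is even — does not hold.

Constraint 9 is violated.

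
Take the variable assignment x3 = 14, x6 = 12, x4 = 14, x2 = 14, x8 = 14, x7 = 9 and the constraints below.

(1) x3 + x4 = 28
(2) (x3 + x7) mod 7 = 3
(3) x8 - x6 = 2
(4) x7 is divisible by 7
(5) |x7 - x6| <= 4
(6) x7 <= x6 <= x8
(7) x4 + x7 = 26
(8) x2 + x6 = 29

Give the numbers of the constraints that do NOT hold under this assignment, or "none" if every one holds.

(1) x3 + x4 = 14 + 14 = 28 — OK.
(2) x3 + x7 = 23; 23 mod 7 = 2, not 3 — violated.
(3) x8 - x6 = 14 - 12 = 2 — OK.
(4) 9 = 7*1 + 2, so 7 does not divide 9 — violated.
(5) |9 - 12| = 3; 3 ≤ 4 — OK.
(6) values 9 <= 12 <= 14 — OK.
(7) x4 + x7 = 14 + 9 = 23, not 26 — violated.
(8) x2 + x6 = 14 + 12 = 26, not 29 — violated.

Constraints 2, 4, 7, and 8 are violated.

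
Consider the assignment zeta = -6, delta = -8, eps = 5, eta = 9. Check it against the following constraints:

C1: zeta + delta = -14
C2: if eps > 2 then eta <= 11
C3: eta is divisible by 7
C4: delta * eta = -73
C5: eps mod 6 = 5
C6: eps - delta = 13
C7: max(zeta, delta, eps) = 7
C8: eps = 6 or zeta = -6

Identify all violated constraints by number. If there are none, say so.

C1: zeta + delta = -6 + (-8) = -14 — holds.
C2: eps = 5 > 2, so we need eta ≤ 11; eta = 9 ≤ 11 — holds.
C3: 9 = 7*1 + 2, so 7 does not divide 9 — fails.
C4: delta * eta = -8 * 9 = -72, not -73 — fails.
C5: 5 mod 6 = 5 — holds.
C6: eps - delta = 5 - (-8) = 13 — holds.
C7: max(-6, -8, 5) = 5, not 7 — fails.
C8: eps = 5 ≠ 6, but zeta = -6 = -6 (second disjunct) — holds.

Violated: 3, 4, and 7.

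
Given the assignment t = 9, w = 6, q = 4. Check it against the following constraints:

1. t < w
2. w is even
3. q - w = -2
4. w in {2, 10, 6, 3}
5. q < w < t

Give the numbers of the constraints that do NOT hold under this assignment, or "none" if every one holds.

1. t = 9, w = 6; 9 ≥ 6 (want <) — does not hold.
2. w = 6 is even — holds.
3. q - w = 4 - 6 = -2 — holds.
4. w = 6 is in {2, 10, 6, 3} — holds.
5. values 4 < 6 < 9 — holds.

Violated: 1.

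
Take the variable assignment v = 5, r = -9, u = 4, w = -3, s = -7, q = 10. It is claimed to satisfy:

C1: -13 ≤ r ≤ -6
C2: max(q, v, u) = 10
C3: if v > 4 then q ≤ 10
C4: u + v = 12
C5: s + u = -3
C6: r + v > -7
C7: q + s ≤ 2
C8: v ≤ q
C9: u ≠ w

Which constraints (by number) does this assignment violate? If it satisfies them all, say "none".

C1: r = -9 lies in [-13, -6] — satisfied.
C2: max(10, 5, 4) = 10 — satisfied.
C3: v = 5 > 4, so we need q ≤ 10; q = 10 ≤ 10 — satisfied.
C4: u + v = 4 + 5 = 9, not 12 — violated.
C5: s + u = -7 + 4 = -3 — satisfied.
C6: r + v = -9 + 5 = -4; -4 > -7 — satisfied.
C7: q + s = 10 + (-7) = 3; 3 > 2, bound 2 not met — violated.
C8: v = 5, q = 10; 5 ≤ 10 — satisfied.
C9: u = 4, w = -3; distinct — satisfied.

Constraints 4 and 7 do not hold.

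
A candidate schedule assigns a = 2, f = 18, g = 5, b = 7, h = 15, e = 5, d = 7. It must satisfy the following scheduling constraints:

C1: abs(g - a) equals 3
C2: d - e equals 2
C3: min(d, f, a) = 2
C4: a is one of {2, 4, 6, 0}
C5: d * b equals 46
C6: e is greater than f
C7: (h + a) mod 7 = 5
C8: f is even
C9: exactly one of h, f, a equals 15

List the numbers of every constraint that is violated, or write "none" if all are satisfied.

No — constraints 5, 6, 7 are not satisfied.

C1: abs(5 - 2) = 3 — holds.
C2: d - e = 7 - 5 = 2 — holds.
C3: min(7, 18, 2) = 2 — holds.
C4: a = 2 is in {2, 4, 6, 0} — holds.
C5: d * b = 7 * 7 = 49, not 46 — does not hold.
C6: e = 5, f = 18; 5 ≤ 18 (want >) — does not hold.
C7: h + a = 17; 17 mod 7 = 3, not 5 — does not hold.
C8: f = 18 is even — holds.
C9: h=15, f=18, a=2; 1 of them equals 15 — holds.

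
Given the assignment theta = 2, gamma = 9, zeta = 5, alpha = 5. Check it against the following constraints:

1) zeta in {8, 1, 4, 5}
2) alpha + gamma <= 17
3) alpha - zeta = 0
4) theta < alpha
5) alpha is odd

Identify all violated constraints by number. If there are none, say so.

No violations.

1) zeta = 5 is in {8, 1, 4, 5}  OK
2) alpha + gamma = 5 + 9 = 14; 14 ≤ 17  OK
3) alpha - zeta = 5 - 5 = 0  OK
4) theta = 2, alpha = 5; 2 < 5  OK
5) alpha = 5 is odd  OK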